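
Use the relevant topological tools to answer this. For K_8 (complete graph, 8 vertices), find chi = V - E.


K_8: V = 8, E = C(8,2) = 28.
chi = V - E = 8 - 28 = -20

-20


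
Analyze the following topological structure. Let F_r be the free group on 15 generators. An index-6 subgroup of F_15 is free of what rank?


Nielsen-Schreier: an index-n subgroup of F_r is free of rank 1 + n(r-1).
Equivalently: chi(cover) = n*chi(base); chi(vee_r S^1) = 1 - 15 = -14.
chi(E) = 6*(-14) = -84; rank = 1 - chi(E) = 1 - (-84) = 85.
rank = 1 + 6*(15-1) = 1 + 84 = 85

85


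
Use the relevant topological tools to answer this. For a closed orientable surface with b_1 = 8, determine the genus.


For a closed orientable surface: b_1 = 2g.
8 = 2g
g = 8 / 2 = 4

4


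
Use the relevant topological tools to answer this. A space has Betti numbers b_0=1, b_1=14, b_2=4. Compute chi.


chi = sum_k (-1)^k b_k.
= (1) + (-14) + (4)
= -9

-9


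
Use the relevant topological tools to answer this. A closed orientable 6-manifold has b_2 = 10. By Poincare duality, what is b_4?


Poincare duality for closed orientable n-manifolds: b_k = b_{n-k}.
Here n = 6, so b_4 = b_2 = 10

10


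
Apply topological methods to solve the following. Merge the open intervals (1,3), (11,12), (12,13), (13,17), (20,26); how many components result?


Sort and merge overlapping open intervals.
Merged: (1,3), (11,12), (12,13), (13,17), (20,26).
Number of components = 5

5


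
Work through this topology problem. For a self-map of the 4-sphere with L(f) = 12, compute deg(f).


L(f) = 1 + (-1)^4 deg(f) on S^4.
12 = 1 + (-1)^4 * deg(f)
(-1)^4 * deg(f) = 11
deg(f) = 11

11


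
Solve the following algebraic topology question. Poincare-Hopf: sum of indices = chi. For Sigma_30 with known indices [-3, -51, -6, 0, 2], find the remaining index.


Poincare-Hopf: sum of indices = chi(M).
chi(Sigma_30) = 2 - 2*30 = -58.
Sum of known indices = -58.
x = chi - (sum known) = -58 - (-58) = 0

0


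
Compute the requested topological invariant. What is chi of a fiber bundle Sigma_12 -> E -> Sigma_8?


For a fiber bundle F -> E -> B (with CW structure): chi(E) = chi(B) * chi(F).
chi(Sigma_8) = -14, chi(Sigma_12) = -22.
chi(E) = (-14) * (-22) = 308

308


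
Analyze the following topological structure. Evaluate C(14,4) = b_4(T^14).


By the Kunneth formula, b_k(T^n) = C(n,k).
b_4(T^14) = C(14,4).
C(14,4) = 14!/(4!*10!) = 1001

1001


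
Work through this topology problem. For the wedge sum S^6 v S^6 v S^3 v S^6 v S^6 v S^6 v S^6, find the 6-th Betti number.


For a wedge of spheres, H_k (k>0) is free on one generator per sphere of dimension k.
Spheres of dimension 6: count = 6.
b_6 = 6

6


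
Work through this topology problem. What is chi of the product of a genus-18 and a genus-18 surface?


chi(Sigma_18) = 2 - 2*18 = -34
chi(Sigma_18) = 2 - 2*18 = -34
chi(product) = (-34) * (-34) = 1156

1156


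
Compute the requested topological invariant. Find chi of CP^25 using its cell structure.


CP^25 has one cell in each even dimension 0, 2, ..., 2*25 (25+1 cells total).
All cells are even-dimensional, so chi = number of cells.
chi = 25 + 1 = 26

26


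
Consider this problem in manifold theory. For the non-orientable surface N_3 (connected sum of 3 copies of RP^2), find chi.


For a non-orientable closed surface with k crosscaps: chi = 2 - k.
Here k = 3.
chi = 2 - 3 = -1

-1


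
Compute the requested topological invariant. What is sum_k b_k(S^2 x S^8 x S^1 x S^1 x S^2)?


Total Betti number is multiplicative under products.
Each S^d (d>=1) has total Betti number 2.
There are 5 sphere factors.
Total = 2^5 = 32

32


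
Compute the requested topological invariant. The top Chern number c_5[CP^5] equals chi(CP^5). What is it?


For any closed oriented manifold, <e(TM),[M]> = chi(M).
chi(CP^5) = 5+1 = 6

6


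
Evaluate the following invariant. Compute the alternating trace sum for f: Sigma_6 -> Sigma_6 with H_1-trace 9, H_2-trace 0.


L(f) = tr(f_0*) - tr(f_1*) + tr(f_2*).
= 1 - (9) + (0)
= -8

-8


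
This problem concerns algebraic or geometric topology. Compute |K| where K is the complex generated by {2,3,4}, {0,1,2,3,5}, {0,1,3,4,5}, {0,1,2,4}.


Each maximal simplex on m vertices has 2^m - 1 nonempty faces.
Take the union (dedupe shared faces).
Total distinct faces = 52

52


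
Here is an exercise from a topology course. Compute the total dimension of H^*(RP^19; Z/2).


H^k(RP^19; Z/2) = Z/2 for each 0 <= k <= 19.
Total dimension = 19 + 1 = 20

20


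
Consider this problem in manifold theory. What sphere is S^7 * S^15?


Join of spheres: S^m * S^n = S^{m+n+1}.
dim = 7 + 15 + 1 = 23

23


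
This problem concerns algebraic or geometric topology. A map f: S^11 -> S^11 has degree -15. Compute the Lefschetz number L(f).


On S^11: L(f) = tr(f_0*) + (-1)^11 tr(f_11*) = 1 + (-1)^11 * deg(f).
L(f) = 1 + (-1)^11 * -15 = 1 + 15 = 16

16


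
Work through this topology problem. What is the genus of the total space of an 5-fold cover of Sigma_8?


For an n-sheeted cover: chi(E) = n * chi(B).
chi(Sigma_8) = 2 - 2*8 = -14.
chi(E) = 5 * (-14) = -70.
genus(E) = (2 - chi(E))/2 = (2 - (-70))/2 = 72/2 = 36

36


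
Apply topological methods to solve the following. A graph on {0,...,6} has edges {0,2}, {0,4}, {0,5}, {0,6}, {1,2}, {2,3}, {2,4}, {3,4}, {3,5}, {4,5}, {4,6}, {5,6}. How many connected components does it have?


Run DFS/union-find over 7 vertices.
V = 7, E = 12.
Number of components = 1

1


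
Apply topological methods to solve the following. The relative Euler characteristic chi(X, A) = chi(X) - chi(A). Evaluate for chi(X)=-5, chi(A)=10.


Relative Euler characteristic: chi(X, A) = chi(X) - chi(A).
= -5 - (10) = -15

-15


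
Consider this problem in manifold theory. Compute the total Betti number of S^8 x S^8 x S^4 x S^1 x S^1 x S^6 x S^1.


Total Betti number is multiplicative under products.
Each S^d (d>=1) has total Betti number 2.
There are 7 sphere factors.
Total = 2^7 = 128

128


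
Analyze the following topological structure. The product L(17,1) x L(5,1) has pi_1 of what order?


pi_1(X x Y) = pi_1(X) x pi_1(Y).
pi_1(L(17,1)) = Z/17, pi_1(L(5,1)) = Z/5.
|Z/17 x Z/5| = 17 * 5 = 85

85


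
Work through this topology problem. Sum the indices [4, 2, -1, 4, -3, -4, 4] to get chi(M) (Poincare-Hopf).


Poincare-Hopf: chi(M) = sum of indices of zeros.
chi = (4) + (2) + (-1) + (4) + (-3) + (-4) + (4) = 6

6


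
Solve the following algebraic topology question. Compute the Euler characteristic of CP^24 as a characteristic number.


For any closed oriented manifold, <e(TM),[M]> = chi(M).
chi(CP^24) = 24+1 = 25

25


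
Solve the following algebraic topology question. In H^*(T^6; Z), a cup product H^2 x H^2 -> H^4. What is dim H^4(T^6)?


Cup product: H^p x H^q -> H^{p+q}; here p+q = 2+2 = 4.
rank H^k(T^n) = C(n,k).
C(6,4) = 15

15


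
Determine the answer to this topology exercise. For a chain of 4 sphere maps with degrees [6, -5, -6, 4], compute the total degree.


Degree is multiplicative: deg(composition) = product of degrees.
= (6) * (-5) * (-6) * (4) = 720

720


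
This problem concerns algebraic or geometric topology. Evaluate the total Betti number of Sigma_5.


For Sigma_5: b_0 = 1, b_1 = 2g = 10, b_2 = 1.
Total = 1 + 10 + 1 = 12

12


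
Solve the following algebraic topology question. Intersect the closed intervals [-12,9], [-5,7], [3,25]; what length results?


Intersection = [max(a_i), min(b_i)] = [3, 7].
Length = 7 - 3 = 4

4


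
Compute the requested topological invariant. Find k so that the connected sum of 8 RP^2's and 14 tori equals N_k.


Since a >= 1, the sum is non-orientable; each T^2 can be replaced by RP^2 # RP^2 (since T^2#RP^2 = 3RP^2).
Total crosscaps k = 8 + 2*14 = 36.
Check via chi: chi = 8*1 + 14*0 - (8+14-1)*2 = -34 = 2 - k = -34. Consistent.

36


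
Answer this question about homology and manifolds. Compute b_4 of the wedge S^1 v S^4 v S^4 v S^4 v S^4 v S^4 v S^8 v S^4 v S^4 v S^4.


For a wedge of spheres, H_k (k>0) is free on one generator per sphere of dimension k.
Spheres of dimension 4: count = 8.
b_4 = 8

8


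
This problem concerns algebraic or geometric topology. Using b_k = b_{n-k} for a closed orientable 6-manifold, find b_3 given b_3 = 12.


Poincare duality for closed orientable n-manifolds: b_k = b_{n-k}.
Here n = 6, so b_3 = b_3 = 12

12


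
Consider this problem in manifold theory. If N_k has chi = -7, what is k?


chi = 2 - k for closed non-orientable surfaces with k crosscaps.
-7 = 2 - k
k = 2 - (-7) = 9

9


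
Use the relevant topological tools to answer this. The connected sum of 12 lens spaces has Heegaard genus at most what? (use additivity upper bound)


Heegaard genus satisfies g(A#B) <= g(A) + g(B).
Each lens space has g = 1.
Upper bound: 12 * 1 = 12

12


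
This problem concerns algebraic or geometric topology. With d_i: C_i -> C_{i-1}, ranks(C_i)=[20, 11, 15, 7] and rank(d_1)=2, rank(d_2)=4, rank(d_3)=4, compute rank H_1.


rank H_k = rank(ker d_k) - rank(im d_{k+1}).
rank(ker d_1) = rank(C_1) - rank(d_1) = 11 - 2 = 9.
rank(im d_{1+1}) = 4.
rank H_1 = 9 - 4 = 5

5


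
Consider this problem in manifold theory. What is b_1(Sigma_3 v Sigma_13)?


For a wedge: H_1(A v B) = H_1(A) + H_1(B).
b_1(Sigma_3) = 6, b_1(Sigma_13) = 26.
b_1 = 6 + 26 = 32

32


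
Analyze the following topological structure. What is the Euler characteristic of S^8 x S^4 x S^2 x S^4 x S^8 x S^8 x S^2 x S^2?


chi is multiplicative: chi(X x Y) = chi(X) chi(Y).
Each even-dim sphere has chi = 2. There are 8 factors.
chi = 2^8 = 256

256


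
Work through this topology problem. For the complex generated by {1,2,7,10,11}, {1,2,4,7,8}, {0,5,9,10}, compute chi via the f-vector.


Enumerate all faces; f-vector: f_0=10, f_1=23, f_2=23, f_3=11, f_4=2.
chi = sum (-1)^k f_k = 1

1


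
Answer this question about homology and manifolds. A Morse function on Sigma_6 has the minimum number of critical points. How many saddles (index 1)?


A perfect Morse function has m_k = b_k.
For Sigma_6: b_0=1, b_1=2g=12, b_2=1.
Saddles m_1 = 2g = 12

12


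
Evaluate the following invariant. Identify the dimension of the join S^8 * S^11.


Join of spheres: S^m * S^n = S^{m+n+1}.
dim = 8 + 11 + 1 = 20

20


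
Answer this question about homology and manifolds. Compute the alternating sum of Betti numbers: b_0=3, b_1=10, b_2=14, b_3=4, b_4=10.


chi = sum_k (-1)^k b_k.
= (3) + (-10) + (14) + (-4) + (10)
= 13

13


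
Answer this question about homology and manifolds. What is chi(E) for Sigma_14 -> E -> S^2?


chi(S^2) = 2 (n even), chi(Sigma_14) = 2 - 2*14 = -26.
chi(E) = 2 * (-26) = -52

-52


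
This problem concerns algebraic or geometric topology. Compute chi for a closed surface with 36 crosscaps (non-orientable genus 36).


For a non-orientable closed surface with k crosscaps: chi = 2 - k.
Here k = 36.
chi = 2 - 36 = -34

-34


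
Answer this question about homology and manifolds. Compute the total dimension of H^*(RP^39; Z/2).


H^k(RP^39; Z/2) = Z/2 for each 0 <= k <= 39.
Total dimension = 39 + 1 = 40

40


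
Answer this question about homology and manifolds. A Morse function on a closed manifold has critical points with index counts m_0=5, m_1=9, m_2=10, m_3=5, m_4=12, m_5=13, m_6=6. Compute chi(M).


Morse theory: chi(M) = sum_k (-1)^k m_k where m_k = #(index-k critical points).
= (5) + (-9) + (10) + (-5) + (12) + (-13) + (6) = 6

6


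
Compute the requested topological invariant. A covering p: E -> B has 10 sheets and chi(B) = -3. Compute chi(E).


For a finite covering: chi(E) = (number of sheets) * chi(B).
chi(E) = 10 * (-3) = -30

-30


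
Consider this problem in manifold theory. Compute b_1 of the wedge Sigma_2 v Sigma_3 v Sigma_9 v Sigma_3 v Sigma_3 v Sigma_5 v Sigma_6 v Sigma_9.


For a wedge X v Y: reduced H_k(X v Y) = H_k(X) + H_k(Y).
Each Sigma_g contributes b_1 = 2g.
b_1 = 4 + 6 + 18 + 6 + 6 + 10 + 12 + 18 = 80

80


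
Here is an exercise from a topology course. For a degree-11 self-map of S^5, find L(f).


On S^5: L(f) = tr(f_0*) + (-1)^5 tr(f_5*) = 1 + (-1)^5 * deg(f).
L(f) = 1 + (-1)^5 * 11 = 1 + -11 = -10

-10


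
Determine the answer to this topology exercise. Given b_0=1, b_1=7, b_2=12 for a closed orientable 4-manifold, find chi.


By Poincare duality b_k = b_{4-k}, so full Betti numbers: b_0=1, b_1=7, b_2=12, b_3=7, b_4=1.
chi = sum (-1)^k b_k = 0

0


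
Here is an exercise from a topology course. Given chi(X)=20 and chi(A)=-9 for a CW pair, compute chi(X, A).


Relative Euler characteristic: chi(X, A) = chi(X) - chi(A).
= 20 - (-9) = 29

29


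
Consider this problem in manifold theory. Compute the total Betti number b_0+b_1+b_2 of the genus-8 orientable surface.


For Sigma_8: b_0 = 1, b_1 = 2g = 16, b_2 = 1.
Total = 1 + 16 + 1 = 18

18


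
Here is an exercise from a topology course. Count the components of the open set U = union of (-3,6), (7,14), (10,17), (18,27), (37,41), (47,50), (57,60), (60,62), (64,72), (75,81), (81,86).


Sort and merge overlapping open intervals.
Merged: (-3,6), (7,17), (18,27), (37,41), (47,50), (57,60), (60,62), (64,72), (75,81), (81,86).
Number of components = 10

10


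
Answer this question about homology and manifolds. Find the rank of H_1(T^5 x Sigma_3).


pi_1(A x B) = pi_1(A) x pi_1(B); rank of abelianization = b_1.
b_1(T^5) = 5, b_1(Sigma_3) = 2*3 = 6.
b_1(product) = 5 + 6 = 11

11


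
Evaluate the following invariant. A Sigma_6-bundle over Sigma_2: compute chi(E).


For a fiber bundle F -> E -> B (with CW structure): chi(E) = chi(B) * chi(F).
chi(Sigma_2) = -2, chi(Sigma_6) = -10.
chi(E) = (-2) * (-10) = 20

20


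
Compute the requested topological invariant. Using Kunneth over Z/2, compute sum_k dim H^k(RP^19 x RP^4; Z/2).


dim H^*(RP^n; Z/2) = n+1 (one Z/2 in each degree 0..n).
Total Betti number is multiplicative.
Total = (19+1) * (4+1) = 20 * 5 = 100

100


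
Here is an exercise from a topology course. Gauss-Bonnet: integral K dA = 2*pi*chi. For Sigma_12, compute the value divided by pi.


Gauss-Bonnet: integral K dA = 2*pi*chi(M).
chi(Sigma_12) = 2 - 2*12 = -22.
(integral K dA)/pi = 2*chi = 2*(-22) = -44

-44


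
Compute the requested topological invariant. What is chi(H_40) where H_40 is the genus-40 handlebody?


A genus-g handlebody deformation retracts to a wedge of g circles.
chi(vee_g S^1) = 1 - g.
chi(H_40) = 1 - 40 = -39

-39


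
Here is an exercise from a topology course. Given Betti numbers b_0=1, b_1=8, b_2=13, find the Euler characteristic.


chi = sum_k (-1)^k b_k.
= (1) + (-8) + (13)
= 6

6


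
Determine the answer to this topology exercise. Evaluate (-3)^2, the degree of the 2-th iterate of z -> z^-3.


deg(f) = -3. Degree is multiplicative: deg(f^2) = (deg f)^2.
deg(f^2) = (-3)^2 = 9

9


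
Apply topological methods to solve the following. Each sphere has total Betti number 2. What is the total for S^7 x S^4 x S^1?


Total Betti number is multiplicative under products.
Each S^d (d>=1) has total Betti number 2.
There are 3 sphere factors.
Total = 2^3 = 8

8


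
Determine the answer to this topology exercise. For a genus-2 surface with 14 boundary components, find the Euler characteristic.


For a compact orientable surface with genus g and b boundary components: chi = 2 - 2g - b.
chi = 2 - 2*2 - 14 = 2 - 4 - 14 = -16

-16


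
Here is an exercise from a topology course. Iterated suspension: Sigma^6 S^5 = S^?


Each suspension raises dimension by 1: Sigma S^n = S^{n+1}.
Sigma^6 S^5 = S^{5+6} = S^11

11


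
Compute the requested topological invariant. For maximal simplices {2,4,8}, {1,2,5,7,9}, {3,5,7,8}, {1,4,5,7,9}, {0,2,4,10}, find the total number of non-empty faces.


Each maximal simplex on m vertices has 2^m - 1 nonempty faces.
Take the union (dedupe shared faces).
Total distinct faces = 75

75


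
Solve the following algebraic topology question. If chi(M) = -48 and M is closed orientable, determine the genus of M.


chi = 2 - 2g for closed orientable surfaces.
-48 = 2 - 2g
2g = 2 - (-48) = 50
g = 25

25


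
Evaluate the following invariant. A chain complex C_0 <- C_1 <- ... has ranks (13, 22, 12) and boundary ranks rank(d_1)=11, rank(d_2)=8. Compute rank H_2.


rank H_k = rank(ker d_k) - rank(im d_{k+1}).
rank(ker d_2) = rank(C_2) - rank(d_2) = 12 - 8 = 4.
rank(im d_{2+1}) = 0.
rank H_2 = 4 - 0 = 4

4


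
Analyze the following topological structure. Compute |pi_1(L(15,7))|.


pi_1(L(p,q)) = Z/pZ for any q coprime to p.
|pi_1(L(15,7))| = 15

15


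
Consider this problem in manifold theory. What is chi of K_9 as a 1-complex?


K_9: V = 9, E = C(9,2) = 36.
chi = V - E = 9 - 36 = -27

-27


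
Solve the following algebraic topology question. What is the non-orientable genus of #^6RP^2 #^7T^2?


Since a >= 1, the sum is non-orientable; each T^2 can be replaced by RP^2 # RP^2 (since T^2#RP^2 = 3RP^2).
Total crosscaps k = 6 + 2*7 = 20.
Check via chi: chi = 6*1 + 7*0 - (6+7-1)*2 = -18 = 2 - k = -18. Consistent.

20


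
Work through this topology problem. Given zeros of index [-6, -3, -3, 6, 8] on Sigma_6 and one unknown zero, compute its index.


Poincare-Hopf: sum of indices = chi(M).
chi(Sigma_6) = 2 - 2*6 = -10.
Sum of known indices = 2.
x = chi - (sum known) = -10 - (2) = -12

-12


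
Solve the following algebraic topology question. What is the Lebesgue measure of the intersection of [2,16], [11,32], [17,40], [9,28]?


Intersection = [max(a_i), min(b_i)] = [17, 16].
Since 17 > 16, the intersection is empty.
Length = 0

0


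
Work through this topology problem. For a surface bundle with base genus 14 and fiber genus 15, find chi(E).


For a fiber bundle F -> E -> B (with CW structure): chi(E) = chi(B) * chi(F).
chi(Sigma_14) = -26, chi(Sigma_15) = -28.
chi(E) = (-26) * (-28) = 728

728


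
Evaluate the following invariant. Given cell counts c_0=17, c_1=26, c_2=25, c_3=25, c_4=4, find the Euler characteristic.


chi = sum_k (-1)^k c_k.
= (-1)^0*17 + (-1)^1*26 + (-1)^2*25 + (-1)^3*25 + (-1)^4*4
= (17) + (-26) + (25) + (-25) + (4)
= -5

-5


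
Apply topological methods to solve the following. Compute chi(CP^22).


CP^22 has one cell in each even dimension 0, 2, ..., 2*22 (22+1 cells total).
All cells are even-dimensional, so chi = number of cells.
chi = 22 + 1 = 23

23


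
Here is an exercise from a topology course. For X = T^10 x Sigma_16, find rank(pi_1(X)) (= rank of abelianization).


pi_1(A x B) = pi_1(A) x pi_1(B); rank of abelianization = b_1.
b_1(T^10) = 10, b_1(Sigma_16) = 2*16 = 32.
b_1(product) = 10 + 32 = 42

42


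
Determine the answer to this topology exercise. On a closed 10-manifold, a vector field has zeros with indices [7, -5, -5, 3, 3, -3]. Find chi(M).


Poincare-Hopf: chi(M) = sum of indices of zeros.
chi = (7) + (-5) + (-5) + (3) + (3) + (-3) = 0

0


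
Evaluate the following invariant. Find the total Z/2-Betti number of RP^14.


H^k(RP^14; Z/2) = Z/2 for each 0 <= k <= 14.
Total dimension = 14 + 1 = 15

15


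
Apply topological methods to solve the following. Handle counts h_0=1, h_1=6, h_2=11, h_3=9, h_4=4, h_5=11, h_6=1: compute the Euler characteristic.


Handles of index k contribute (-1)^k to chi (same as CW cells).
chi = (1) + (-6) + (11) + (-9) + (4) + (-11) + (1) = -9

-9


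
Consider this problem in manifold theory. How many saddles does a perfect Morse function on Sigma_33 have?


A perfect Morse function has m_k = b_k.
For Sigma_33: b_0=1, b_1=2g=66, b_2=1.
Saddles m_1 = 2g = 66

66


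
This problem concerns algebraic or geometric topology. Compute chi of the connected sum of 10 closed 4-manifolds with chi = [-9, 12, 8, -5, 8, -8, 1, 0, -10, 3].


For n-manifolds: chi(A#B) = chi(A) + chi(B) - chi(S^4).
chi(S^4) = 1 + (-1)^4 = 2.
chi(#) = (sum chi_i) - (10-1)*chi(S^4) = 0 - 9*2 = -18

-18


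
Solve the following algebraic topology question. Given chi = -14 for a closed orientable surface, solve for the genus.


chi = 2 - 2g for closed orientable surfaces.
-14 = 2 - 2g
2g = 2 - (-14) = 16
g = 8

8


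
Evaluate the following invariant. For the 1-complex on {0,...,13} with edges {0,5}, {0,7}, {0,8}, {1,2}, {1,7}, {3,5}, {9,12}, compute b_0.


Run DFS/union-find over 14 vertices.
V = 14, E = 7.
Number of components = 7

7


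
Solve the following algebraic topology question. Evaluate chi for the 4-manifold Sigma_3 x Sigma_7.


chi(Sigma_3) = 2 - 2*3 = -4
chi(Sigma_7) = 2 - 2*7 = -12
chi(product) = (-4) * (-12) = 48

48


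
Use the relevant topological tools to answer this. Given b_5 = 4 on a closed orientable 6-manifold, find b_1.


Poincare duality for closed orientable n-manifolds: b_k = b_{n-k}.
Here n = 6, so b_1 = b_5 = 4

4


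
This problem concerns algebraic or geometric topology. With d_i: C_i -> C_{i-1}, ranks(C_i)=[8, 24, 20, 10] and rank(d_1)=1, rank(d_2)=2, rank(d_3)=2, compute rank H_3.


rank H_k = rank(ker d_k) - rank(im d_{k+1}).
rank(ker d_3) = rank(C_3) - rank(d_3) = 10 - 2 = 8.
rank(im d_{3+1}) = 0.
rank H_3 = 8 - 0 = 8

8


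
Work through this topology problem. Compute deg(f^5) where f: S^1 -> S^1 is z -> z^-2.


deg(f) = -2. Degree is multiplicative: deg(f^5) = (deg f)^5.
deg(f^5) = (-2)^5 = -32

-32


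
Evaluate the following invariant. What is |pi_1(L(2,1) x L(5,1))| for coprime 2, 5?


pi_1(X x Y) = pi_1(X) x pi_1(Y).
pi_1(L(2,1)) = Z/2, pi_1(L(5,1)) = Z/5.
|Z/2 x Z/5| = 2 * 5 = 10

10


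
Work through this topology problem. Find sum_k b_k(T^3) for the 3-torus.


b_k(T^3) = C(3,k), so the sum over k is sum_k C(3,k) = 2^3.
Total = 2^3 = 8

8


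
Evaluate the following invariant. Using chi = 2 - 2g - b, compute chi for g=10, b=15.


For a compact orientable surface with genus g and b boundary components: chi = 2 - 2g - b.
chi = 2 - 2*10 - 15 = 2 - 20 - 15 = -33

-33


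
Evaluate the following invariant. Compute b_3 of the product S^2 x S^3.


Each S^d has Poincare polynomial 1 + t^d.
The product S^2 x S^3 has Poincare polynomial prod(1+t^d_i).
Expanding: b_0=1, b_2=1, b_3=1, b_5=1.
b_3 = 1

1


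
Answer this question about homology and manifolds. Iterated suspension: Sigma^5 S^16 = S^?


Each suspension raises dimension by 1: Sigma S^n = S^{n+1}.
Sigma^5 S^16 = S^{16+5} = S^21

21


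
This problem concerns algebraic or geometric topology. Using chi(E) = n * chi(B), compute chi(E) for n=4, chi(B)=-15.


For a finite covering: chi(E) = (number of sheets) * chi(B).
chi(E) = 4 * (-15) = -60

-60


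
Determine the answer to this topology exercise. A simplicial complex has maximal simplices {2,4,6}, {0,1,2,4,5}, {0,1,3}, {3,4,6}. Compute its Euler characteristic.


Enumerate all faces; f-vector: f_0=7, f_1=16, f_2=13, f_3=5, f_4=1.
chi = sum (-1)^k f_k = 0

0


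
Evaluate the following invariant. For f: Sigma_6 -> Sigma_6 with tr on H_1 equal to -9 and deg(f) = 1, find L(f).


L(f) = tr(f_0*) - tr(f_1*) + tr(f_2*).
= 1 - (-9) + (1)
= 11

11


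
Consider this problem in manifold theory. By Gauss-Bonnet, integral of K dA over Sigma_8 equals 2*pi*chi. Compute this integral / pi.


Gauss-Bonnet: integral K dA = 2*pi*chi(M).
chi(Sigma_8) = 2 - 2*8 = -14.
(integral K dA)/pi = 2*chi = 2*(-14) = -28

-28


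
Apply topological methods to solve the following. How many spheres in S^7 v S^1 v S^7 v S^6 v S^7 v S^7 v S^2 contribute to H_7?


For a wedge of spheres, H_k (k>0) is free on one generator per sphere of dimension k.
Spheres of dimension 7: count = 4.
b_7 = 4

4


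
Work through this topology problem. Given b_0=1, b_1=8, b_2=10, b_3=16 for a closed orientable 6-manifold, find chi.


By Poincare duality b_k = b_{6-k}, so full Betti numbers: b_0=1, b_1=8, b_2=10, b_3=16, b_4=10, b_5=8, b_6=1.
chi = sum (-1)^k b_k = -10

-10


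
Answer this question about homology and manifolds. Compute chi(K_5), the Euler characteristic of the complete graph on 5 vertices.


K_5: V = 5, E = C(5,2) = 10.
chi = V - E = 5 - 10 = -5

-5


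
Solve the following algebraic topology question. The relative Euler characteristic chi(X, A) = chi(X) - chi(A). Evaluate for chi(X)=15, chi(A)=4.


Relative Euler characteristic: chi(X, A) = chi(X) - chi(A).
= 15 - (4) = 11

11


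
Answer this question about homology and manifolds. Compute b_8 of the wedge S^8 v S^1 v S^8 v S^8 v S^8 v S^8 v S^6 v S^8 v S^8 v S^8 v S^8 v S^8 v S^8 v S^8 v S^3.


For a wedge of spheres, H_k (k>0) is free on one generator per sphere of dimension k.
Spheres of dimension 8: count = 12.
b_8 = 12

12


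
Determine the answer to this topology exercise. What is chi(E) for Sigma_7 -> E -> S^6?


chi(S^6) = 2 (n even), chi(Sigma_7) = 2 - 2*7 = -12.
chi(E) = 2 * (-12) = -24

-24


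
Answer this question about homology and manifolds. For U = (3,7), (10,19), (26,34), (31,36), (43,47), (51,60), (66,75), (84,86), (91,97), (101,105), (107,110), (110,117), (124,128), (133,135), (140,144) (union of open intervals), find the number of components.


Sort and merge overlapping open intervals.
Merged: (3,7), (10,19), (26,36), (43,47), (51,60), (66,75), (84,86), (91,97), (101,105), (107,110), (110,117), (124,128), (133,135), (140,144).
Number of components = 14

14


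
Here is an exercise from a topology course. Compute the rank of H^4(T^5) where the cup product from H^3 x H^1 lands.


Cup product: H^p x H^q -> H^{p+q}; here p+q = 3+1 = 4.
rank H^k(T^n) = C(n,k).
C(5,4) = 5

5


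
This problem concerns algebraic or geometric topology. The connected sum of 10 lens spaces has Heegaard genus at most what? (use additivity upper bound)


Heegaard genus satisfies g(A#B) <= g(A) + g(B).
Each lens space has g = 1.
Upper bound: 10 * 1 = 10

10


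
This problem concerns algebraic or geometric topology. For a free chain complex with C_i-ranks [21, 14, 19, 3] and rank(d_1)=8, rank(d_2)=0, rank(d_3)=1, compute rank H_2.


rank H_k = rank(ker d_k) - rank(im d_{k+1}).
rank(ker d_2) = rank(C_2) - rank(d_2) = 19 - 0 = 19.
rank(im d_{2+1}) = 1.
rank H_2 = 19 - 1 = 18

18


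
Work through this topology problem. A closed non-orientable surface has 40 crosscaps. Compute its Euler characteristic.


For a non-orientable closed surface with k crosscaps: chi = 2 - k.
Here k = 40.
chi = 2 - 40 = -38

-38


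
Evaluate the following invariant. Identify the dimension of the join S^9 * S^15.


Join of spheres: S^m * S^n = S^{m+n+1}.
dim = 9 + 15 + 1 = 25

25


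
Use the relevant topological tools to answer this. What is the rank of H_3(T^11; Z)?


By the Kunneth formula, b_k(T^n) = C(n,k).
b_3(T^11) = C(11,3).
C(11,3) = 11!/(3!*8!) = 165

165


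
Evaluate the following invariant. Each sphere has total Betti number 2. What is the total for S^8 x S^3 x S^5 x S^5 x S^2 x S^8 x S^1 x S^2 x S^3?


Total Betti number is multiplicative under products.
Each S^d (d>=1) has total Betti number 2.
There are 9 sphere factors.
Total = 2^9 = 512

512


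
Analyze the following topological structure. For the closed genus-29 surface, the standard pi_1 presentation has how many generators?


Standard presentation: pi_1(Sigma_g) = <a_1,b_1,...,a_g,b_g | [a_1,b_1]...[a_g,b_g] = 1>.
Number of generators = 2g = 2*29 = 58

58


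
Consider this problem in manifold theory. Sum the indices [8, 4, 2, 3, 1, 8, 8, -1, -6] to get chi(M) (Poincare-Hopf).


Poincare-Hopf: chi(M) = sum of indices of zeros.
chi = (8) + (4) + (2) + (3) + (1) + (8) + (8) + (-1) + (-6) = 27

27


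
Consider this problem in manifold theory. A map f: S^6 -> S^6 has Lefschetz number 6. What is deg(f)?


L(f) = 1 + (-1)^6 deg(f) on S^6.
6 = 1 + (-1)^6 * deg(f)
(-1)^6 * deg(f) = 5
deg(f) = 5

5


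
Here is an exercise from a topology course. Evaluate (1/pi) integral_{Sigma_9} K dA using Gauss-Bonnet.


Gauss-Bonnet: integral K dA = 2*pi*chi(M).
chi(Sigma_9) = 2 - 2*9 = -16.
(integral K dA)/pi = 2*chi = 2*(-16) = -32

-32


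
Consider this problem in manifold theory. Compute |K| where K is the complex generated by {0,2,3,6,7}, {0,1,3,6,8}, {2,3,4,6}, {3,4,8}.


Each maximal simplex on m vertices has 2^m - 1 nonempty faces.
Take the union (dedupe shared faces).
Total distinct faces = 65

65


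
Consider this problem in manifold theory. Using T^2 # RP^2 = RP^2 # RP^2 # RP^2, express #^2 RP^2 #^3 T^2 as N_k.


Since a >= 1, the sum is non-orientable; each T^2 can be replaced by RP^2 # RP^2 (since T^2#RP^2 = 3RP^2).
Total crosscaps k = 2 + 2*3 = 8.
Check via chi: chi = 2*1 + 3*0 - (2+3-1)*2 = -6 = 2 - k = -6. Consistent.

8


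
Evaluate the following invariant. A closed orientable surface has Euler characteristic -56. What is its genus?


chi = 2 - 2g for closed orientable surfaces.
-56 = 2 - 2g
2g = 2 - (-56) = 58
g = 29

29


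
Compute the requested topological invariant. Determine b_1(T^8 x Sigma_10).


pi_1(A x B) = pi_1(A) x pi_1(B); rank of abelianization = b_1.
b_1(T^8) = 8, b_1(Sigma_10) = 2*10 = 20.
b_1(product) = 8 + 20 = 28

28


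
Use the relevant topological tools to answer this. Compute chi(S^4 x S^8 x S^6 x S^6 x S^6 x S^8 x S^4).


chi is multiplicative: chi(X x Y) = chi(X) chi(Y).
Each even-dim sphere has chi = 2. There are 7 factors.
chi = 2^7 = 128

128


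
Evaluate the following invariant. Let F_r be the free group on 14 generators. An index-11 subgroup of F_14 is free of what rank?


Nielsen-Schreier: an index-n subgroup of F_r is free of rank 1 + n(r-1).
Equivalently: chi(cover) = n*chi(base); chi(vee_r S^1) = 1 - 14 = -13.
chi(E) = 11*(-13) = -143; rank = 1 - chi(E) = 1 - (-143) = 144.
rank = 1 + 11*(14-1) = 1 + 143 = 144

144


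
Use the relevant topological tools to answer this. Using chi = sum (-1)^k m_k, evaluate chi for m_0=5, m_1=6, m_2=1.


Morse theory: chi(M) = sum_k (-1)^k m_k where m_k = #(index-k critical points).
= (5) + (-6) + (1) = 0

0


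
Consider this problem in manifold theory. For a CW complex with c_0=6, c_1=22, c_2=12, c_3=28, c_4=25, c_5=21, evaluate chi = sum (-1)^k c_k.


chi = sum_k (-1)^k c_k.
= (-1)^0*6 + (-1)^1*22 + (-1)^2*12 + (-1)^3*28 + (-1)^4*25 + (-1)^5*21
= (6) + (-22) + (12) + (-28) + (25) + (-21)
= -28

-28


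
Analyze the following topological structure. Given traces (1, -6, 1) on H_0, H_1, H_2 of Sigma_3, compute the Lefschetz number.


L(f) = tr(f_0*) - tr(f_1*) + tr(f_2*).
= 1 - (-6) + (1)
= 8

8


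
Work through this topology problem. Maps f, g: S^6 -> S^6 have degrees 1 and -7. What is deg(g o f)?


Degree is multiplicative under composition: deg(g o f) = deg(g) * deg(f).
= -7 * 1 = -7

-7


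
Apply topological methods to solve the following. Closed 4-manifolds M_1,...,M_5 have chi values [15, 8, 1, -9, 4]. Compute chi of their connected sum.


For n-manifolds: chi(A#B) = chi(A) + chi(B) - chi(S^4).
chi(S^4) = 1 + (-1)^4 = 2.
chi(#) = (sum chi_i) - (5-1)*chi(S^4) = 19 - 4*2 = 11

11


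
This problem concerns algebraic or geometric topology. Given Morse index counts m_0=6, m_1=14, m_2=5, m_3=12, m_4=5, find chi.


Morse theory: chi(M) = sum_k (-1)^k m_k where m_k = #(index-k critical points).
= (6) + (-14) + (5) + (-12) + (5) = -10

-10


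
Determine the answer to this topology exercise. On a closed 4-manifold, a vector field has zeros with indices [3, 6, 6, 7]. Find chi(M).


Poincare-Hopf: chi(M) = sum of indices of zeros.
chi = (3) + (6) + (6) + (7) = 22

22


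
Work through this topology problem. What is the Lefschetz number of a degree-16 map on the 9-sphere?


On S^9: L(f) = tr(f_0*) + (-1)^9 tr(f_9*) = 1 + (-1)^9 * deg(f).
L(f) = 1 + (-1)^9 * 16 = 1 + -16 = -15

-15


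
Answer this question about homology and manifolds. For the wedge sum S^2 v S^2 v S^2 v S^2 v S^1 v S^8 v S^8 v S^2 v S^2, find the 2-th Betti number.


For a wedge of spheres, H_k (k>0) is free on one generator per sphere of dimension k.
Spheres of dimension 2: count = 6.
b_2 = 6

6


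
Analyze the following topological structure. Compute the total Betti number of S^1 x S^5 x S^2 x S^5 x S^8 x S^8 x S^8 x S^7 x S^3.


Total Betti number is multiplicative under products.
Each S^d (d>=1) has total Betti number 2.
There are 9 sphere factors.
Total = 2^9 = 512

512


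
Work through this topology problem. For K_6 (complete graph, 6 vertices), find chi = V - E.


K_6: V = 6, E = C(6,2) = 15.
chi = V - E = 6 - 15 = -9

-9


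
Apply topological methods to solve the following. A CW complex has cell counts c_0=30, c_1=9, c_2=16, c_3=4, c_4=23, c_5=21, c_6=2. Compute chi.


chi = sum_k (-1)^k c_k.
= (-1)^0*30 + (-1)^1*9 + (-1)^2*16 + (-1)^3*4 + (-1)^4*23 + (-1)^5*21 + (-1)^6*2
= (30) + (-9) + (16) + (-4) + (23) + (-21) + (2)
= 37

37


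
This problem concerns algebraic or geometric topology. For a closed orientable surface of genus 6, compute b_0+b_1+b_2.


For Sigma_6: b_0 = 1, b_1 = 2g = 12, b_2 = 1.
Total = 1 + 12 + 1 = 14

14


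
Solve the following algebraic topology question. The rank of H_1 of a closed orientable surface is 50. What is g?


For a closed orientable surface: b_1 = 2g.
50 = 2g
g = 50 / 2 = 25

25


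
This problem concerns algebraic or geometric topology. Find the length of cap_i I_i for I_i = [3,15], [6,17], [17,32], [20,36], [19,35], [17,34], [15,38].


Intersection = [max(a_i), min(b_i)] = [20, 15].
Since 20 > 15, the intersection is empty.
Length = 0

0


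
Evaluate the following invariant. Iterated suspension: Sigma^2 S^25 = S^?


Each suspension raises dimension by 1: Sigma S^n = S^{n+1}.
Sigma^2 S^25 = S^{25+2} = S^27

27


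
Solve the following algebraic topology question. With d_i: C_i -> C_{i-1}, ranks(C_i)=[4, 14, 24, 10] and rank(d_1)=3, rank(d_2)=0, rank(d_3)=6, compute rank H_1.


rank H_k = rank(ker d_k) - rank(im d_{k+1}).
rank(ker d_1) = rank(C_1) - rank(d_1) = 14 - 3 = 11.
rank(im d_{1+1}) = 0.
rank H_1 = 11 - 0 = 11

11


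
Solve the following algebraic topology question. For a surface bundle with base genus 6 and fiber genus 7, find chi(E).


For a fiber bundle F -> E -> B (with CW structure): chi(E) = chi(B) * chi(F).
chi(Sigma_6) = -10, chi(Sigma_7) = -12.
chi(E) = (-10) * (-12) = 120

120


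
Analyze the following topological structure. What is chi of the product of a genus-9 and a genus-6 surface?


chi(Sigma_9) = 2 - 2*9 = -16
chi(Sigma_6) = 2 - 2*6 = -10
chi(product) = (-16) * (-10) = 160

160


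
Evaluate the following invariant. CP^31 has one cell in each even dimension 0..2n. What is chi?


CP^31 has one cell in each even dimension 0, 2, ..., 2*31 (31+1 cells total).
All cells are even-dimensional, so chi = number of cells.
chi = 31 + 1 = 32

32


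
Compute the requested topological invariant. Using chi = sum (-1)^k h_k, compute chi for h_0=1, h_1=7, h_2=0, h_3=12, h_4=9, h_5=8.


Handles of index k contribute (-1)^k to chi (same as CW cells).
chi = (1) + (-7) + (0) + (-12) + (9) + (-8) = -17

-17


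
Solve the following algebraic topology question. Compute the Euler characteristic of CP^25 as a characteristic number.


For any closed oriented manifold, <e(TM),[M]> = chi(M).
chi(CP^25) = 25+1 = 26

26


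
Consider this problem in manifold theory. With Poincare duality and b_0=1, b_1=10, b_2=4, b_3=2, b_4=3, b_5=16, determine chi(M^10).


By Poincare duality b_k = b_{10-k}, so full Betti numbers: b_0=1, b_1=10, b_2=4, b_3=2, b_4=3, b_5=16, b_6=3, b_7=2, b_8=4, b_9=10, b_10=1.
chi = sum (-1)^k b_k = -24

-24


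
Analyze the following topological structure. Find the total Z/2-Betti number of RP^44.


H^k(RP^44; Z/2) = Z/2 for each 0 <= k <= 44.
Total dimension = 44 + 1 = 45

45


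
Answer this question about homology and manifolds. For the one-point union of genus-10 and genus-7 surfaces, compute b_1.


For a wedge: H_1(A v B) = H_1(A) + H_1(B).
b_1(Sigma_10) = 20, b_1(Sigma_7) = 14.
b_1 = 20 + 14 = 34

34


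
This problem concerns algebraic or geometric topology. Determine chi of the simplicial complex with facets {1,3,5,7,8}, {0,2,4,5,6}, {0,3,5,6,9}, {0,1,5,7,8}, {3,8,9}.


Enumerate all faces; f-vector: f_0=10, f_1=30, f_2=36, f_3=19, f_4=4.
chi = sum (-1)^k f_k = 1

1


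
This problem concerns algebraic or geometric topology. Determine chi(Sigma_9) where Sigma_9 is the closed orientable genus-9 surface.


For a closed orientable surface of genus g: chi = 2 - 2g.
Here g = 9.
chi = 2 - 2*9 = 2 - 18 = -16

-16


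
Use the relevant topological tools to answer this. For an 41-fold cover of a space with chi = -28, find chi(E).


For a finite covering: chi(E) = (number of sheets) * chi(B).
chi(E) = 41 * (-28) = -1148

-1148


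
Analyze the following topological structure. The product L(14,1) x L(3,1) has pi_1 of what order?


pi_1(X x Y) = pi_1(X) x pi_1(Y).
pi_1(L(14,1)) = Z/14, pi_1(L(3,1)) = Z/3.
|Z/14 x Z/3| = 14 * 3 = 42

42


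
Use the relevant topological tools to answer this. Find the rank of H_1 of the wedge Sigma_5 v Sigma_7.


For a wedge: H_1(A v B) = H_1(A) + H_1(B).
b_1(Sigma_5) = 10, b_1(Sigma_7) = 14.
b_1 = 10 + 14 = 24

24


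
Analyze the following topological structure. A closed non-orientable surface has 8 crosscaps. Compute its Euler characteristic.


For a non-orientable closed surface with k crosscaps: chi = 2 - k.
Here k = 8.
chi = 2 - 8 = -6

-6


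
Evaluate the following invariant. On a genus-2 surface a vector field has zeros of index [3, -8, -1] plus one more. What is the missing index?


Poincare-Hopf: sum of indices = chi(M).
chi(Sigma_2) = 2 - 2*2 = -2.
Sum of known indices = -6.
x = chi - (sum known) = -2 - (-6) = 4

4


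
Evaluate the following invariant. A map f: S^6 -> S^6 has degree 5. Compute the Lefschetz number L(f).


On S^6: L(f) = tr(f_0*) + (-1)^6 tr(f_6*) = 1 + (-1)^6 * deg(f).
L(f) = 1 + (-1)^6 * 5 = 1 + 5 = 6

6


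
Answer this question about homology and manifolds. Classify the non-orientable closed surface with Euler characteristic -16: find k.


chi = 2 - k for closed non-orientable surfaces with k crosscaps.
-16 = 2 - k
k = 2 - (-16) = 18

18


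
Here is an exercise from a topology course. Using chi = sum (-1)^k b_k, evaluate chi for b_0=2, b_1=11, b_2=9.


chi = sum_k (-1)^k b_k.
= (2) + (-11) + (9)
= 0

0


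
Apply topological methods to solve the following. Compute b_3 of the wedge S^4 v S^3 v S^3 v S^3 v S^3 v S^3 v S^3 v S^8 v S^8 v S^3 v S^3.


For a wedge of spheres, H_k (k>0) is free on one generator per sphere of dimension k.
Spheres of dimension 3: count = 8.
b_3 = 8

8


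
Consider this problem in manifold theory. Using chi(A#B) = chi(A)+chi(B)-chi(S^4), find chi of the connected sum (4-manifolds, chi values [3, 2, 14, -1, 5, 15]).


For n-manifolds: chi(A#B) = chi(A) + chi(B) - chi(S^4).
chi(S^4) = 1 + (-1)^4 = 2.
chi(#) = (sum chi_i) - (6-1)*chi(S^4) = 38 - 5*2 = 28

28


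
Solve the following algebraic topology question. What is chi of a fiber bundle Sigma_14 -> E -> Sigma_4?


For a fiber bundle F -> E -> B (with CW structure): chi(E) = chi(B) * chi(F).
chi(Sigma_4) = -6, chi(Sigma_14) = -26.
chi(E) = (-6) * (-26) = 156

156


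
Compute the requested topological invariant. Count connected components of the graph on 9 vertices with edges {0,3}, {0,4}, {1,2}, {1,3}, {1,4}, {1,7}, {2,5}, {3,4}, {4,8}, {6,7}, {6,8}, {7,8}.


Run DFS/union-find over 9 vertices.
V = 9, E = 12.
Number of components = 1

1


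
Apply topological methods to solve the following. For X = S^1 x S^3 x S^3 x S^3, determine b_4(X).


Each S^d has Poincare polynomial 1 + t^d.
The product S^1 x S^3 x S^3 x S^3 has Poincare polynomial prod(1+t^d_i).
Expanding: b_0=1, b_1=1, b_3=3, b_4=3, b_6=3, b_7=3, b_9=1, b_10=1.
b_4 = 3

3


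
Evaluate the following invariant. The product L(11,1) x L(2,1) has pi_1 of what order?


pi_1(X x Y) = pi_1(X) x pi_1(Y).
pi_1(L(11,1)) = Z/11, pi_1(L(2,1)) = Z/2.
|Z/11 x Z/2| = 11 * 2 = 22

22
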